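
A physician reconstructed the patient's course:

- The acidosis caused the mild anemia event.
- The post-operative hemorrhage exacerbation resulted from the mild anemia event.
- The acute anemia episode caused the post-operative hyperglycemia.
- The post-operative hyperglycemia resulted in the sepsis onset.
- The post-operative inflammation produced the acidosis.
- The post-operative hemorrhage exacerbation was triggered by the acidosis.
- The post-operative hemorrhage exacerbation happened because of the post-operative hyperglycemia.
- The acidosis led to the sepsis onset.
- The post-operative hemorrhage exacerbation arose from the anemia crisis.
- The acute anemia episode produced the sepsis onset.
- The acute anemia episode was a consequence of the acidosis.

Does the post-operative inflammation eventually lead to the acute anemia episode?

There is a causal chain: the post-operative inflammation → the acidosis → the acute anemia episode.

Yes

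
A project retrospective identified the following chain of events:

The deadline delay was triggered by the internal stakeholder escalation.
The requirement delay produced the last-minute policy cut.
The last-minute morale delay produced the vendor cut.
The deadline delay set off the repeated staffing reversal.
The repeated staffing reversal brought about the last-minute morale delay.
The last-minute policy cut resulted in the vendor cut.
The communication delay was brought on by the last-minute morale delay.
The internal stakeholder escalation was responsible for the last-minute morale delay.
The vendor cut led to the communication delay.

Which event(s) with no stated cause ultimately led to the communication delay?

Tracing upstream from the communication delay: the communication delay ← the vendor cut ← the last-minute policy cut ← the requirement delay.
A separate upstream branch: the communication delay ← the last-minute morale delay ← the internal stakeholder escalation.
Each of those chain origins has no stated cause.

the internal stakeholder escalation, the requirement delay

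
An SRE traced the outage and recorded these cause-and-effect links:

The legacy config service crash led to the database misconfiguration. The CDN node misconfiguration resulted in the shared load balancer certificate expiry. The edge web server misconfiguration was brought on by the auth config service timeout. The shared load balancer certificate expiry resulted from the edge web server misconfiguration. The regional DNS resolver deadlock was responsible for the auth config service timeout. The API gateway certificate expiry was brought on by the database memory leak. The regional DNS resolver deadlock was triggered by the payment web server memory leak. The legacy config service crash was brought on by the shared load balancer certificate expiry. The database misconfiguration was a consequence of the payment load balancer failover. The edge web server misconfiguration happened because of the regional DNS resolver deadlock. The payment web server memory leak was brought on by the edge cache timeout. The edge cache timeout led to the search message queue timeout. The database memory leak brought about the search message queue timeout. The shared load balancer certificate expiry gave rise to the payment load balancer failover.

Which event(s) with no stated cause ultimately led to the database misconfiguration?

the CDN node misconfiguration, the edge cache timeout

Tracing upstream from the database misconfiguration: the database misconfiguration ← the legacy config service crash ← the shared load balancer certificate expiry ← the edge web server misconfiguration ← the regional DNS resolver deadlock ← the payment web server memory leak ← the edge cache timeout.
A separate upstream branch: the database misconfiguration ← the legacy config service crash ← the shared load balancer certificate expiry ← the CDN node misconfiguration.
Each of those chain origins has no stated cause.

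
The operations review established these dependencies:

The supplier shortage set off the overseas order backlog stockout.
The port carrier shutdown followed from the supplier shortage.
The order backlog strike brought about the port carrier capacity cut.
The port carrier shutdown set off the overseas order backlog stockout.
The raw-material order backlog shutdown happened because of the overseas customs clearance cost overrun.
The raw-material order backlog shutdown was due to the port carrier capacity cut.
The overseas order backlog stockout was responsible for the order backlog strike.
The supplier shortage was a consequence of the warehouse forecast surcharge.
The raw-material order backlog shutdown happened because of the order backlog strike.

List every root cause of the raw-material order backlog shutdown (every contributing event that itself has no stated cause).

the overseas customs clearance cost overrun, the warehouse forecast surcharge

Tracing upstream from the raw-material order backlog shutdown: the raw-material order backlog shutdown ← the order backlog strike ← the overseas order backlog stockout ← the supplier shortage ← the warehouse forecast surcharge.
A separate upstream branch: the raw-material order backlog shutdown ← the overseas customs clearance cost overrun.
Each of those chain origins has no stated cause.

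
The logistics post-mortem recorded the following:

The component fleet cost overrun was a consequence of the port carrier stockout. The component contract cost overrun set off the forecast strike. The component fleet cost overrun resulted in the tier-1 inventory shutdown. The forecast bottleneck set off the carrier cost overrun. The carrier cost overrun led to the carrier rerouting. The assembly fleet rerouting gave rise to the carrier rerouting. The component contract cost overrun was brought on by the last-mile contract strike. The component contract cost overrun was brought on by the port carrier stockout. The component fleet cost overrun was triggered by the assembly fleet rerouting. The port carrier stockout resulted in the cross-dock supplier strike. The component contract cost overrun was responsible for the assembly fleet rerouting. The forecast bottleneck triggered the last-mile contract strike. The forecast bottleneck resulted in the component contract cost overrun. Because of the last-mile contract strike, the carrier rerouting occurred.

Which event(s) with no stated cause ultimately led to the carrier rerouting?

Tracing upstream from the carrier rerouting: the carrier rerouting ← the assembly fleet rerouting ← the component contract cost overrun ← the port carrier stockout.
A separate upstream branch: the carrier rerouting ← the last-mile contract strike ← the forecast bottleneck.
Each of those chain origins has no stated cause.

the forecast bottleneck, the port carrier stockout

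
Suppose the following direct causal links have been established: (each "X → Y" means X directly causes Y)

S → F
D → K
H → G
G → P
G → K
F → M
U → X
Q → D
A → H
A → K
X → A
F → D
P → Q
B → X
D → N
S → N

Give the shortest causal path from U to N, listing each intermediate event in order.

U → X
X → A
A → H
H → G
G → P
P → Q
Q → D
D → N
Length: 8 steps.

U → X → A → H → G → P → Q → D → N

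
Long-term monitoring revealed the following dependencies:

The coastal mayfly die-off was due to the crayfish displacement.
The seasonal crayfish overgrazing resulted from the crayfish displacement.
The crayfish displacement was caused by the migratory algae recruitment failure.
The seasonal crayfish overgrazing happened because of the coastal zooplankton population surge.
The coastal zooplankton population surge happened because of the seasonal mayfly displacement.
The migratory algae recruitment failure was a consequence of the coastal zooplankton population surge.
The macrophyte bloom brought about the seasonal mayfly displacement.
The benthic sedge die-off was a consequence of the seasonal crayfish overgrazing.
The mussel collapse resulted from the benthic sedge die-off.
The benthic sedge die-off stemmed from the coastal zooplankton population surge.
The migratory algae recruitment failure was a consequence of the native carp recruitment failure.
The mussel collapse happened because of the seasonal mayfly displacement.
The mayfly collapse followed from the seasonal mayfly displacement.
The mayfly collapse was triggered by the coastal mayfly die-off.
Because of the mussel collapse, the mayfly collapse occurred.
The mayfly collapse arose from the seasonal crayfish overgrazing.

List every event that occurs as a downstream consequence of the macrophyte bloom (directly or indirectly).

Direct effects: the seasonal mayfly displacement.
2 steps out: the coastal zooplankton population surge, the mussel collapse, the mayfly collapse.
3 steps out: the migratory algae recruitment failure, the seasonal crayfish overgrazing, the benthic sedge die-off.
4 steps out: the crayfish displacement.
5 steps out: the coastal mayfly die-off.
Not reachable from it: the native carp recruitment failure.

the benthic sedge die-off, the coastal mayfly die-off, the coastal zooplankton population surge, the crayfish displacement, the mayfly collapse, the migratory algae recruitment failure, the mussel collapse, the seasonal crayfish overgrazing, the seasonal mayfly displacement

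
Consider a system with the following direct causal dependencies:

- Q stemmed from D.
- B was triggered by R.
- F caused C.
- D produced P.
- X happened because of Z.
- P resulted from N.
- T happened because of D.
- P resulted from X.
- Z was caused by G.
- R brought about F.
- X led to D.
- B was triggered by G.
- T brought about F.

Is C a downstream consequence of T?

Yes

There is a causal chain: T → F → C.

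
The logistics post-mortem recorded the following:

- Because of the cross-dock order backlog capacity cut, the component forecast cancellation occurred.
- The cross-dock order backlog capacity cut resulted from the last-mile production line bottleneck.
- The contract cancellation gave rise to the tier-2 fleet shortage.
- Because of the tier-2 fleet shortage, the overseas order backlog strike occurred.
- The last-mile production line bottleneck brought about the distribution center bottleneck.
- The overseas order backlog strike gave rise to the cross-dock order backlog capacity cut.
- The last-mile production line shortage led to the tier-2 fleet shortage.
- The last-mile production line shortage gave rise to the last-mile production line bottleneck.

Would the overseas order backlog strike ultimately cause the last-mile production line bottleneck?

The overseas order backlog strike leads to the cross-dock order backlog capacity cut, the component forecast cancellation; the last-mile production line bottleneck is not among them.

No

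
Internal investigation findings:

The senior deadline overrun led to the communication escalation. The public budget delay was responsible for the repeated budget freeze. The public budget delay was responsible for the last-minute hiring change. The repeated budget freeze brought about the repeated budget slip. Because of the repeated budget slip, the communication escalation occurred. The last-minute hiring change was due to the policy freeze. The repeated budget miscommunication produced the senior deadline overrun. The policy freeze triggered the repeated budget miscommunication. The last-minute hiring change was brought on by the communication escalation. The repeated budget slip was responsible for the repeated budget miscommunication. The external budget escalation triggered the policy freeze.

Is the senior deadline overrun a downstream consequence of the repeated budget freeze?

Yes

There is a causal chain: the repeated budget freeze → the repeated budget slip → the repeated budget miscommunication → the senior deadline overrun.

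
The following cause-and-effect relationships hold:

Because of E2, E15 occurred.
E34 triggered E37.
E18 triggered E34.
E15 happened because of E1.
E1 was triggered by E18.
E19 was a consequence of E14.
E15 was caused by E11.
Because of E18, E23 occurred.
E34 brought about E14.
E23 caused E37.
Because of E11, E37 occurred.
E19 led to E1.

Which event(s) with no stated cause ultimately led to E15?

E11, E18, E2

Tracing upstream from E15: E15 ← E1 ← E18.
A separate upstream branch: E15 ← E11.
A separate upstream branch: E15 ← E2.
Each of those chain origins has no stated cause.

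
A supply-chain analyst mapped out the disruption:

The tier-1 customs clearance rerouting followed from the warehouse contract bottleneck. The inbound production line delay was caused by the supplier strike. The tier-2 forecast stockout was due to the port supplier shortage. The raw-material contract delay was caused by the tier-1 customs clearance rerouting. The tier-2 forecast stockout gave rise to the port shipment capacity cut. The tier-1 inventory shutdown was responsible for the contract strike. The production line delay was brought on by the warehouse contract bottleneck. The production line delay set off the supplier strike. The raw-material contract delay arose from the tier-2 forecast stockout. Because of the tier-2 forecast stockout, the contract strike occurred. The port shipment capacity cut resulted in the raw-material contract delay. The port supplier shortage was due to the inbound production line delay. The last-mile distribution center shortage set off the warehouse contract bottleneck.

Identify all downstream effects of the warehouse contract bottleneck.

Direct effects: the production line delay, the tier-1 customs clearance rerouting.
2 steps out: the supplier strike, the raw-material contract delay.
3 steps out: the inbound production line delay.
4 steps out: the port supplier shortage.
5 steps out: the tier-2 forecast stockout.
6 steps out: the contract strike, the port shipment capacity cut.
Not reachable from it: the last-mile distribution center shortage, the tier-1 inventory shutdown.

the contract strike, the inbound production line delay, the port shipment capacity cut, the port supplier shortage, the production line delay, the raw-material contract delay, the supplier strike, the tier-1 customs clearance rerouting, the tier-2 forecast stockout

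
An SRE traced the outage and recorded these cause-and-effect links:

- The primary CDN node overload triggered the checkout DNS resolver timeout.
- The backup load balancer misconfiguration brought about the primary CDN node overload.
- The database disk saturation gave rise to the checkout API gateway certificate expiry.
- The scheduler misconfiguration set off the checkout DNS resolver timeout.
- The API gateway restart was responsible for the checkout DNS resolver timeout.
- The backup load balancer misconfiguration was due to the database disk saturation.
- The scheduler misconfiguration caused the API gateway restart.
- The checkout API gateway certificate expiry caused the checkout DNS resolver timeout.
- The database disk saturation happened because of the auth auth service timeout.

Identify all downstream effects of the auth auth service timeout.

Direct effects: the database disk saturation.
2 steps out: the checkout API gateway certificate expiry, the backup load balancer misconfiguration.
3 steps out: the primary CDN node overload, the checkout DNS resolver timeout.
Not reachable from it: the scheduler misconfiguration, the API gateway restart.

the backup load balancer misconfiguration, the checkout API gateway certificate expiry, the checkout DNS resolver timeout, the database disk saturation, the primary CDN node overload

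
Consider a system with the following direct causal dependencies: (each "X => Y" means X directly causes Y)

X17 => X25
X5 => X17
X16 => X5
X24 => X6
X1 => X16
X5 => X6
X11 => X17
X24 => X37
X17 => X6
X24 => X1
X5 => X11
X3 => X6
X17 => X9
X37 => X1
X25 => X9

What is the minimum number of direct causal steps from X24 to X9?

5

Shortest chain: X24 → X1 → X16 → X5 → X17 → X9.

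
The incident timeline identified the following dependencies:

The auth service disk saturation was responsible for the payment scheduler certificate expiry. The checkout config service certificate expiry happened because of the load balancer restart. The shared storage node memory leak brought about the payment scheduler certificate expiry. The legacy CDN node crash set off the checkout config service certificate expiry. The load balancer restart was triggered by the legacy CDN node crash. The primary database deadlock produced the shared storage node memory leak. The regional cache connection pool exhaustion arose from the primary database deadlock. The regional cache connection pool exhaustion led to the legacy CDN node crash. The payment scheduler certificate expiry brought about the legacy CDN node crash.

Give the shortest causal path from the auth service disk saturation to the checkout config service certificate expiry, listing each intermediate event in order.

the auth service disk saturation → the payment scheduler certificate expiry → the legacy CDN node crash → the checkout config service certificate expiry

the auth service disk saturation → the payment scheduler certificate expiry
the payment scheduler certificate expiry → the legacy CDN node crash
the legacy CDN node crash → the checkout config service certificate expiry
Length: 3 steps.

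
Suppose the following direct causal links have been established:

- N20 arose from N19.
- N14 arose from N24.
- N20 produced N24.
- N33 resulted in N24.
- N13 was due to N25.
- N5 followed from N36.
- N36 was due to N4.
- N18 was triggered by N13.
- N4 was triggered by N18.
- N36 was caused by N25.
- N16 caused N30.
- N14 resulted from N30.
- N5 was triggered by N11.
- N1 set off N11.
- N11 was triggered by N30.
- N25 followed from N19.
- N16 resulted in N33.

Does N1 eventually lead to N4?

N1 leads to N11, N5; N4 is not among them.

No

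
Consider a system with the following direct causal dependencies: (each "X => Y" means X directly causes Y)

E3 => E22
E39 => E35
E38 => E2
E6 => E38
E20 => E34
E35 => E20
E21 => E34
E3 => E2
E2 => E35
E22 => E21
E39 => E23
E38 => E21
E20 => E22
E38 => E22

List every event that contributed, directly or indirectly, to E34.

E2, E20, E21, E22, E3, E35, E38, E39, E6

Immediate causes of E34: E20, E21.
Further upstream: E6, E39, E38, E3, E2, E35, E22.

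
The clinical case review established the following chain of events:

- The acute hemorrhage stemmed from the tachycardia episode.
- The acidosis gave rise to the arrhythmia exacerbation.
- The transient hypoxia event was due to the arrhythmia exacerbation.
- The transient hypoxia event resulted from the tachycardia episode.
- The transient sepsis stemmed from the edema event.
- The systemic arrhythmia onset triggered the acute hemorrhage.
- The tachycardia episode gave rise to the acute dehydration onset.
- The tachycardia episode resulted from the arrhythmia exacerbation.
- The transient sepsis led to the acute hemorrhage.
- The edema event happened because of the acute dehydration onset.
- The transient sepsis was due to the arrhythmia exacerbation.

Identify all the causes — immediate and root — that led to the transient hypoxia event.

Immediate causes of the transient hypoxia event: the arrhythmia exacerbation, the tachycardia episode.
Further upstream: the acidosis.

the acidosis, the arrhythmia exacerbation, the tachycardia episode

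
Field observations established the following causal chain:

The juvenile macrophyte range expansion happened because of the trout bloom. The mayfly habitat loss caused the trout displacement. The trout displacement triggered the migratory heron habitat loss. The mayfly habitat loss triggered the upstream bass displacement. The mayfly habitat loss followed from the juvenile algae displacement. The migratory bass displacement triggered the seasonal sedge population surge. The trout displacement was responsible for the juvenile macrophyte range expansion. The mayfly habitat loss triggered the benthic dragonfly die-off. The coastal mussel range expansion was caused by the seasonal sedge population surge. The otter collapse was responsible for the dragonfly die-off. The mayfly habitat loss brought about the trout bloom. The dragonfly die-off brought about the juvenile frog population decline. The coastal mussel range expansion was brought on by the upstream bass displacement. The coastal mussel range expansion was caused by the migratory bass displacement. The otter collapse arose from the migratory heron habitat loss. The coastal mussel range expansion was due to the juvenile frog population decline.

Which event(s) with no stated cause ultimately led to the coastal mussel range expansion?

Tracing upstream from the coastal mussel range expansion: the coastal mussel range expansion ← the upstream bass displacement ← the mayfly habitat loss ← the juvenile algae displacement.
A separate upstream branch: the coastal mussel range expansion ← the migratory bass displacement.
Each of those chain origins has no stated cause.

the juvenile algae displacement, the migratory bass displacement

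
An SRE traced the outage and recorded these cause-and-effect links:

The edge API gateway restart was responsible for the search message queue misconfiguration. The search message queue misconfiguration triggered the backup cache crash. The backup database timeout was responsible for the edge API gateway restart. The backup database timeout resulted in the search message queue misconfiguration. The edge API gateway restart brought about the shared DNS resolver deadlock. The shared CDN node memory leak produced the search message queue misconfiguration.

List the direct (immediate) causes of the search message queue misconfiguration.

the backup database timeout, the edge API gateway restart, the shared CDN node memory leak

the backup database timeout, the edge API gateway restart, the shared CDN node memory leak → the search message queue misconfiguration with nothing further upstream stated.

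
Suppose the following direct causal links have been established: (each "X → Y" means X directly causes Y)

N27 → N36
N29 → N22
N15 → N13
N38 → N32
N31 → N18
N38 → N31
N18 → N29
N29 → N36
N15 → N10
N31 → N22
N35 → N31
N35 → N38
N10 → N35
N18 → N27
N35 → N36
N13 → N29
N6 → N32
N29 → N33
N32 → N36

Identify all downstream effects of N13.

N22, N29, N33, N36

Direct effects: N29.
2 steps out: N22, N33, N36.
Not reachable from it: N15, N10, N35, N38, N31, N18, N32, N27, N6.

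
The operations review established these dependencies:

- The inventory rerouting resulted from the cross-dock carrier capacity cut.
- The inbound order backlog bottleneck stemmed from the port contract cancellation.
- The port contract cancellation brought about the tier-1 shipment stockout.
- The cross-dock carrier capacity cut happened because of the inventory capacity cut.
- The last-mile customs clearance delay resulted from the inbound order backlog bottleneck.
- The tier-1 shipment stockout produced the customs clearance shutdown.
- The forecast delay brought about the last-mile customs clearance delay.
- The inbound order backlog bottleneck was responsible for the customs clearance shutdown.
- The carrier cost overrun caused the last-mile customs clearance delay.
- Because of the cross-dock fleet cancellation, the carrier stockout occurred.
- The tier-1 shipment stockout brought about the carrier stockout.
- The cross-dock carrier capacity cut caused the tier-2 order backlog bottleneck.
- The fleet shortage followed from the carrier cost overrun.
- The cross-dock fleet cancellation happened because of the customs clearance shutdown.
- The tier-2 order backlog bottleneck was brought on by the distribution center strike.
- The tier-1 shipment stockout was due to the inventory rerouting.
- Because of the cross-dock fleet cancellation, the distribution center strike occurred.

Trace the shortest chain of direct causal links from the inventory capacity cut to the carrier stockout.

the inventory capacity cut → the cross-dock carrier capacity cut
the cross-dock carrier capacity cut → the inventory rerouting
the inventory rerouting → the tier-1 shipment stockout
the tier-1 shipment stockout → the carrier stockout
Length: 4 steps.

the inventory capacity cut → the cross-dock carrier capacity cut → the inventory rerouting → the tier-1 shipment stockout → the carrier stockout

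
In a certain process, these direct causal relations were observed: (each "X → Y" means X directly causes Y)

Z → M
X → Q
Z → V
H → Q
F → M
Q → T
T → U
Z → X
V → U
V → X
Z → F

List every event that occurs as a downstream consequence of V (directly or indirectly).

Q, T, U, X

Direct effects: X, U.
2 steps out: Q.
3 steps out: T.
Not reachable from it: Z, F, M, H.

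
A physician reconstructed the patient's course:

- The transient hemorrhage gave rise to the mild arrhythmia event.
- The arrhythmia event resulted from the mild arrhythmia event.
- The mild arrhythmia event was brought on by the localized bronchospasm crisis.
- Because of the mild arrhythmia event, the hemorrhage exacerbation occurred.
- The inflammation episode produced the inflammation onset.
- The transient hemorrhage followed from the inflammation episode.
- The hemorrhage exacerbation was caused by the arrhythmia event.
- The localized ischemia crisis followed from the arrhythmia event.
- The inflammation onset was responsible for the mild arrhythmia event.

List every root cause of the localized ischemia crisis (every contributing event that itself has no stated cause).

the inflammation episode, the localized bronchospasm crisis

Tracing upstream from the localized ischemia crisis: the localized ischemia crisis ← the arrhythmia event ← the mild arrhythmia event ← the transient hemorrhage ← the inflammation episode.
A separate upstream branch: the localized ischemia crisis ← the arrhythmia event ← the mild arrhythmia event ← the localized bronchospasm crisis.
Each of those chain origins has no stated cause.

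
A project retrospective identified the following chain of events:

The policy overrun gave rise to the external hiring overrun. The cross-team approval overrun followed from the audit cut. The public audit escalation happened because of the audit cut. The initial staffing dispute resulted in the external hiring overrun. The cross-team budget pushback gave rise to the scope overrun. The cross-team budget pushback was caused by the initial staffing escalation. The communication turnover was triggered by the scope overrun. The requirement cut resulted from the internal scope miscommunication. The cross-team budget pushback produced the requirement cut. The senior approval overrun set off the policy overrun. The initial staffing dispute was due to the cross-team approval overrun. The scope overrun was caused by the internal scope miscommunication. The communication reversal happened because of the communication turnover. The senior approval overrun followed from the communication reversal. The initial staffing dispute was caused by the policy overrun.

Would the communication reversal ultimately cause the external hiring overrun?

There is a causal chain: the communication reversal → the senior approval overrun → the policy overrun → the external hiring overrun.

Yes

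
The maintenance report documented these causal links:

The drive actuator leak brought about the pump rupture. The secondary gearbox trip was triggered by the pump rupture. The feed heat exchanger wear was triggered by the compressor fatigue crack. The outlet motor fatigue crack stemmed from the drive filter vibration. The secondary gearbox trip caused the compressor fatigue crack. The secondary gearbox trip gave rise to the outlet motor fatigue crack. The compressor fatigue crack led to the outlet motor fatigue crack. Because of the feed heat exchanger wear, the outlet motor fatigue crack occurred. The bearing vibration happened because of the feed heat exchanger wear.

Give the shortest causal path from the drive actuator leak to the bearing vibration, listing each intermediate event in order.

the drive actuator leak → the pump rupture → the secondary gearbox trip → the compressor fatigue crack → the feed heat exchanger wear → the bearing vibration

the drive actuator leak → the pump rupture
the pump rupture → the secondary gearbox trip
the secondary gearbox trip → the compressor fatigue crack
the compressor fatigue crack → the feed heat exchanger wear
the feed heat exchanger wear → the bearing vibration
Length: 5 steps.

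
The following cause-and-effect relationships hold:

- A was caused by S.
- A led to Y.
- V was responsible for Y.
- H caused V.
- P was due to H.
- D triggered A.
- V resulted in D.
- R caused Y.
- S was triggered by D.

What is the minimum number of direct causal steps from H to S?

Shortest chain: H → V → D → S.

3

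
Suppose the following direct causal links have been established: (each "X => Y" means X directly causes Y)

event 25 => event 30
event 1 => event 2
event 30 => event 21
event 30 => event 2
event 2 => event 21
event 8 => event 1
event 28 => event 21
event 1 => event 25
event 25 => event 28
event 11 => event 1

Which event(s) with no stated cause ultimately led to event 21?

Tracing upstream from event 21: event 21 ← event 2 ← event 1 ← event 8.
A separate upstream branch: event 21 ← event 2 ← event 1 ← event 11.
Each of those chain origins has no stated cause.

event 11, event 8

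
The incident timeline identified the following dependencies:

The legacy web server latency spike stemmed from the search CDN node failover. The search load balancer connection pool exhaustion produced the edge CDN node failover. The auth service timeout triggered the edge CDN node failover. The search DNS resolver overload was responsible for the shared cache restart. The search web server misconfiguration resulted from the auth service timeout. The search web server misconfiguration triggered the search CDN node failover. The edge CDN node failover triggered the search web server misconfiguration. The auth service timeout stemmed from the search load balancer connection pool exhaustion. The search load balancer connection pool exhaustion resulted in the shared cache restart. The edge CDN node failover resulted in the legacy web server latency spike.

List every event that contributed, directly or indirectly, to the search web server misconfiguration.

Immediate causes of the search web server misconfiguration: the auth service timeout, the edge CDN node failover.
Further upstream: the search load balancer connection pool exhaustion.

the auth service timeout, the edge CDN node failover, the search load balancer connection pool exhaustion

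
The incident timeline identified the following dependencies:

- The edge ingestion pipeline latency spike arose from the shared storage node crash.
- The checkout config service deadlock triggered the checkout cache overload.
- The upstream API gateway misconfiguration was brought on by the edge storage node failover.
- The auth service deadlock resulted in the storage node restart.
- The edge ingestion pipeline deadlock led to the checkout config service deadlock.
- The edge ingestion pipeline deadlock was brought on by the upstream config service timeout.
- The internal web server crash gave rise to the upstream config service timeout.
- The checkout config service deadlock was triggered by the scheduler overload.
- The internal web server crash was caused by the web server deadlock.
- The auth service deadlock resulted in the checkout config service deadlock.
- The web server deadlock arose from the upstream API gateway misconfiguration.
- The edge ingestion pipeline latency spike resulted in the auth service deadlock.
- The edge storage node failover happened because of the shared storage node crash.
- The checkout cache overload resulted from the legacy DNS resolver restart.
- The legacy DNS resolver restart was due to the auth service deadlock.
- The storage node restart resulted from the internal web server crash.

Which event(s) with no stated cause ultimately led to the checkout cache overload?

Tracing upstream from the checkout cache overload: the checkout cache overload ← the checkout config service deadlock ← the auth service deadlock ← the edge ingestion pipeline latency spike ← the shared storage node crash.
A separate upstream branch: the checkout cache overload ← the checkout config service deadlock ← the scheduler overload.
Each of those chain origins has no stated cause.

the scheduler overload, the shared storage node crash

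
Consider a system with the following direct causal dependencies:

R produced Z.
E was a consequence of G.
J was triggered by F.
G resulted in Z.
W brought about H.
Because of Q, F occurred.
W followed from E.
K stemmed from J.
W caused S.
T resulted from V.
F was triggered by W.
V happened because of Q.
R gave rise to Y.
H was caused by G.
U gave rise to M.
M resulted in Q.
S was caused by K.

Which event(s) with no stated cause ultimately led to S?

Tracing upstream from S: S ← W ← E ← G.
A separate upstream branch: S ← K ← J ← F ← Q ← M ← U.
Each of those chain origins has no stated cause.

G, U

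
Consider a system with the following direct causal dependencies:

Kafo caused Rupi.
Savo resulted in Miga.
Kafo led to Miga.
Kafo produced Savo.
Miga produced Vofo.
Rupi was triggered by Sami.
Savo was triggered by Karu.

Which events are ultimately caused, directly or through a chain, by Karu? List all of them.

Direct effects: Savo.
2 steps out: Miga.
3 steps out: Vofo.
Not reachable from it: Kafo, Sami, Rupi.

Miga, Savo, Vofo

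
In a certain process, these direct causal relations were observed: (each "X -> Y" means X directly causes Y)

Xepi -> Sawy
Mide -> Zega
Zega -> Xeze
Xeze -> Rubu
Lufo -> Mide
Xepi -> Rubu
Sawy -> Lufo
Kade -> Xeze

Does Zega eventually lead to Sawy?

No

Zega leads to Xeze, Rubu; Sawy is not among them.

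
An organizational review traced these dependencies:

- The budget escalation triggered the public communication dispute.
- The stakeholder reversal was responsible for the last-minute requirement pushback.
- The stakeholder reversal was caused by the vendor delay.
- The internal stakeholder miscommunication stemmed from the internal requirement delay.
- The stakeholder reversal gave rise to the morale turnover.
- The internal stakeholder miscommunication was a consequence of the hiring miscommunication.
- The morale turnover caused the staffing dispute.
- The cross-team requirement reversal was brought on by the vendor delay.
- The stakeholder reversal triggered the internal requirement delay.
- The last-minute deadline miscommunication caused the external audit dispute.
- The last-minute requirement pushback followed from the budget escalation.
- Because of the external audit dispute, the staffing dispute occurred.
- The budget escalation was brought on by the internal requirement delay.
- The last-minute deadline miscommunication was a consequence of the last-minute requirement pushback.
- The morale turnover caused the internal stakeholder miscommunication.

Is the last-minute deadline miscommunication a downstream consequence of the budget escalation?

Yes

There is a causal chain: the budget escalation → the last-minute requirement pushback → the last-minute deadline miscommunication.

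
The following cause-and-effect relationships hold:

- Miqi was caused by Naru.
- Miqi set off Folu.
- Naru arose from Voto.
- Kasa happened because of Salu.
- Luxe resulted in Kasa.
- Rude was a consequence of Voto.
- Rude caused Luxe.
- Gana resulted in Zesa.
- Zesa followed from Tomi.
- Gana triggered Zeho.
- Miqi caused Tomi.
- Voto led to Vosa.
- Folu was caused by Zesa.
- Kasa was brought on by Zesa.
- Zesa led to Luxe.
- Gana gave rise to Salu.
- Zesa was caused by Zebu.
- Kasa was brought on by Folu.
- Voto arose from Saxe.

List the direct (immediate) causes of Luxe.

Rude, Zesa

Upstream contributors include Saxe, Zebu, Voto, Naru, Miqi, Tomi, Gana, but only Rude, Zesa feed directly into Luxe.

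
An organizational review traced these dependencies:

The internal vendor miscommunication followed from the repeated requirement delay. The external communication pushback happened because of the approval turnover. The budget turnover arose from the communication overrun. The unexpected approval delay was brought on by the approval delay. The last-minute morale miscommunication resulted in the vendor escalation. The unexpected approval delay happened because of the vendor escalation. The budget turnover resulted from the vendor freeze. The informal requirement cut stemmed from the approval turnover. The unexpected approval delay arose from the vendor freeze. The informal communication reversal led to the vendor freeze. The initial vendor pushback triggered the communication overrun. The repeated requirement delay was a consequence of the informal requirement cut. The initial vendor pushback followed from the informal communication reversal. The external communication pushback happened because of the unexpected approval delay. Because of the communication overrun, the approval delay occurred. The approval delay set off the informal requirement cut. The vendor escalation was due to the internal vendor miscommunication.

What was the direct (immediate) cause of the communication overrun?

Upstream contributors include the informal communication reversal, but only the initial vendor pushback feeds directly into the communication overrun.

the initial vendor pushback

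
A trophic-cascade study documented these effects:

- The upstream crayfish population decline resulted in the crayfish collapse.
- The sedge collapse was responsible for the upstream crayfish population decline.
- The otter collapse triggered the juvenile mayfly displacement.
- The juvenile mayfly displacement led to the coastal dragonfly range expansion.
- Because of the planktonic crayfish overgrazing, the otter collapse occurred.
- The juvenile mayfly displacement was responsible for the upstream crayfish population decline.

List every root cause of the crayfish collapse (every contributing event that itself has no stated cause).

Tracing upstream from the crayfish collapse: the crayfish collapse ← the upstream crayfish population decline ← the juvenile mayfly displacement ← the otter collapse ← the planktonic crayfish overgrazing.
A separate upstream branch: the crayfish collapse ← the upstream crayfish population decline ← the sedge collapse.
Each of those chain origins has no stated cause.

the planktonic crayfish overgrazing, the sedge collapse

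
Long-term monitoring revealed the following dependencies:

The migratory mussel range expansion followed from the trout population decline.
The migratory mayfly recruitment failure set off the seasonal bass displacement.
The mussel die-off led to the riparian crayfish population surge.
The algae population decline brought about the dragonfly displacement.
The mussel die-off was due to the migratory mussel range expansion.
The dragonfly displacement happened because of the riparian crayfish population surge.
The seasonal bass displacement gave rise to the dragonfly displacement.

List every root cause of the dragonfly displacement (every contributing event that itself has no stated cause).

the algae population decline, the migratory mayfly recruitment failure, the trout population decline

Tracing upstream from the dragonfly displacement: the dragonfly displacement ← the algae population decline.
A separate upstream branch: the dragonfly displacement ← the riparian crayfish population surge ← the mussel die-off ← the migratory mussel range expansion ← the trout population decline.
A separate upstream branch: the dragonfly displacement ← the seasonal bass displacement ← the migratory mayfly recruitment failure.
Each of those chain origins has no stated cause.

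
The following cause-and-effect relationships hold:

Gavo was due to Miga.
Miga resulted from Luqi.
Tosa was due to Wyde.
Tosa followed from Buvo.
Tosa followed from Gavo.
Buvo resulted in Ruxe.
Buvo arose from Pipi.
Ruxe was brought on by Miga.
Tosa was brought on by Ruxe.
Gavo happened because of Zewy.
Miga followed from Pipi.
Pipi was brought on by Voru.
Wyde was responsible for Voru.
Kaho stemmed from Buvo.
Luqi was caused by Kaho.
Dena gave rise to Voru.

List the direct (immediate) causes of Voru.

Dena, Wyde → Voru with nothing further upstream stated.

Dena, Wyde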